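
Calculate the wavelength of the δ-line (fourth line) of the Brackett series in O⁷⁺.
30.3755 nm

The lines of a series are numbered from the longest wavelength (smallest ΔE) outward; the fourth line is the transition from n = n_f + 4 to n_f.
The Brackett series has all transitions ending at n_f = 4.

For O⁷⁺ (Z = 8), the fourth line (δ-line) is the jump from n = 8 to n = 4:
E_8 = -13.6057 × 8² / 8² = -13.605700 eV
E_4 = -13.6057 × 8² / 4² = -54.422800 eV
ΔE = E_8 - E_4 = 40.817100 eV

λ = hc/E = 1239.84 eV·nm / 40.817100 eV
λ = 30.3755 nm

This is the δ-line of the Brackett series in O⁷⁺.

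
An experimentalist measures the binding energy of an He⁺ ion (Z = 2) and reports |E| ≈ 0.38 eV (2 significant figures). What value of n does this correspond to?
n = 12

The exact energy levels follow E_n = -13.6057 Z² / n² eV with Z = 2.

The measured value (-0.38 eV) is reported to only 2 significant figures, so we must test candidate n values and see which one matches to that precision.

Candidate energies:
  n = 10:  E = -13.6057 × 2² / 10² = -0.54423 eV
  n = 11:  E = -13.6057 × 2² / 11² = -0.44978 eV
  n = 12:  E = -13.6057 × 2² / 12² = -0.37794 eV  ← matches
  n = 13:  E = -13.6057 × 2² / 13² = -0.32203 eV
  n = 14:  E = -13.6057 × 2² / 14² = -0.27767 eV

Checking against the measurement of -0.38 eV (2 sig figs), only n = 12 agrees:
E_12 = -0.37794 eV, which rounds to -0.38 eV ✓

Therefore n = 12.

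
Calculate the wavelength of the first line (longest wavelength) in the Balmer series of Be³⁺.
41.0069 nm

The longest wavelength corresponds to the smallest energy transition in the series.
The Balmer series has all transitions ending at n_f = 2.

For Be³⁺ (Z = 4), the first line (α-line) is the jump from n = 3 to n = 2:
E_3 = -13.6057 × 4² / 3² = -24.187911 eV
E_2 = -13.6057 × 4² / 2² = -54.422800 eV
ΔE = E_3 - E_2 = 30.234889 eV

λ = hc/E = 1239.84 eV·nm / 30.234889 eV
λ = 41.0069 nm

This is the α-line of the Balmer series in Be³⁺.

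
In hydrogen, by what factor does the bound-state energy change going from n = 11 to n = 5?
4.84

Using E_n = -13.6057 Z² / n² eV with Z = 1:

E_5 = -13.6057 / 5² = -13.6057 / 25 = -0.54422800 eV
E_11 = -13.6057 / 11² = -13.6057 / 121 = -0.11244380 eV

The ratio is:
E_5/E_11 = (-0.54422800) / (-0.11244380)
E_5/E_11 = (-13.6057/25) / (-13.6057/121)
E_5/E_11 = 121/25
E_5/E_11 = 4.84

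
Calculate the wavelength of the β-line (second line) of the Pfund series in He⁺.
1162.8123 nm

The lines of a series are numbered from the longest wavelength (smallest ΔE) outward; the second line is the transition from n = n_f + 2 to n_f.
The Pfund series has all transitions ending at n_f = 5.

For He⁺ (Z = 2), the second line (β-line) is the jump from n = 7 to n = 5:
E_7 = -13.6057 × 2² / 7² = -1.110669388 eV
E_5 = -13.6057 × 2² / 5² = -2.176912000 eV
ΔE = E_7 - E_5 = 1.066242612 eV

λ = hc/E = 1239.84 eV·nm / 1.066242612 eV
λ = 1162.8123 nm

This is the β-line of the Pfund series in He⁺.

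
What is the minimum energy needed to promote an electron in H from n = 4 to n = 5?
0.30613 eV

The energy levels of a hydrogen-like atom are E_n = -13.6057 eV / n².

Energy at n = 4: E_4 = -13.6057 / 4² = -0.85035625 eV
Energy at n = 5: E_5 = -13.6057 / 5² = -0.54422800 eV

The excitation energy is the difference:
ΔE = E_5 - E_4
ΔE = -0.54422800 - (-0.85035625)
ΔE = 0.30613 eV

Since this is positive, energy must be absorbed (photon absorption).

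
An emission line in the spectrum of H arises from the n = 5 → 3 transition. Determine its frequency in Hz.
2.339e+14 Hz

First, find the transition energy:
E_5 = -13.6057 / 5² = -0.5442280 eV
E_3 = -13.6057 / 3² = -1.5117444 eV
|ΔE| = |E_3 - E_5| = 0.9675164 eV

Convert to Joules: E = 0.9675164 eV × (1.602177 × 10⁻¹⁹ J/eV) = 1.55013e-19 J

Using E = hf:
f = E/h = 1.55013e-19 J / (6.62607 × 10⁻³⁴ J·s)
f = 2.339e+14 Hz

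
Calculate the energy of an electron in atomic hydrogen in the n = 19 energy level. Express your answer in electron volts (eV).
-0.0377 eV

The energy levels of a hydrogen-like atom are given by:
E_n = -13.6057 eV / n²

For n = 19:
E_19 = -13.6057 eV / 19²
E_19 = -13.6057 eV / 361
E_19 = -0.0377 eV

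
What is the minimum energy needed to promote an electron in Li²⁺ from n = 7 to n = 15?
1.954778 eV

The energy levels of a hydrogen-like atom are E_n = -13.6057 Z² eV / n².

Energy at n = 7: E_7 = -13.6057 × 3² / 7² = -2.499006122 eV
Energy at n = 15: E_15 = -13.6057 × 3² / 15² = -0.544228000 eV

The excitation energy is the difference:
ΔE = E_15 - E_7
ΔE = -0.544228000 - (-2.499006122)
ΔE = 1.954778 eV

Since this is positive, energy must be absorbed (photon absorption).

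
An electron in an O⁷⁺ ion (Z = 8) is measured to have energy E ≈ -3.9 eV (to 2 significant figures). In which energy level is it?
n = 15

The exact energy levels follow E_n = -13.6057 Z² / n² eV with Z = 8.

The measured value (-3.9 eV) is reported to only 2 significant figures, so we must test candidate n values and see which one matches to that precision.

Candidate energies:
  n = 13:  E = -13.6057 × 8² / 13² = -5.15245 eV
  n = 14:  E = -13.6057 × 8² / 14² = -4.44268 eV
  n = 15:  E = -13.6057 × 8² / 15² = -3.87007 eV  ← matches
  n = 16:  E = -13.6057 × 8² / 16² = -3.40143 eV
  n = 17:  E = -13.6057 × 8² / 17² = -3.01303 eV

Checking against the measurement of -3.9 eV (2 sig figs), only n = 15 agrees:
E_15 = -3.87007 eV, which rounds to -3.9 eV ✓

Therefore n = 15.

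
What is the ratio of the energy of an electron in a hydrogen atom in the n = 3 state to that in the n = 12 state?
16.00000

Using E_n = -13.6057 Z² / n² eV with Z = 1:

E_3 = -13.6057 / 3² = -13.6057 / 9 = -1.51174444444 eV
E_12 = -13.6057 / 12² = -13.6057 / 144 = -0.09448402778 eV

The ratio is:
E_3/E_12 = (-1.51174444444) / (-0.09448402778)
E_3/E_12 = (-13.6057/9) / (-13.6057/144)
E_3/E_12 = 144/9
E_3/E_12 = 16.00000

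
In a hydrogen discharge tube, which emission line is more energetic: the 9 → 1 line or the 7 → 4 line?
9 → 1

Calculate the energy for each transition:

Transition 9 → 1:
ΔE₁ = |E_1 - E_9| = |-13.6057/1² - (-13.6057/9²)|
ΔE₁ = |-13.605700000 - (-0.167971605)| = 13.437728 eV

Transition 7 → 4:
ΔE₂ = |E_4 - E_7| = |-13.6057/4² - (-13.6057/7²)|
ΔE₂ = |-0.850356250 - (-0.277667347)| = 0.572689 eV

Since 13.437728 eV > 0.572689 eV, the transition 9 → 1 emits the more energetic photon.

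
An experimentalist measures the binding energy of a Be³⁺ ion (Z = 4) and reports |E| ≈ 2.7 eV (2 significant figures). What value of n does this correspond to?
n = 9

The exact energy levels follow E_n = -13.6057 Z² / n² eV with Z = 4.

The measured value (-2.7 eV) is reported to only 2 significant figures, so we must test candidate n values and see which one matches to that precision.

Candidate energies:
  n = 7:  E = -13.6057 × 4² / 7² = -4.44268 eV
  n = 8:  E = -13.6057 × 4² / 8² = -3.40143 eV
  n = 9:  E = -13.6057 × 4² / 9² = -2.68755 eV  ← matches
  n = 10:  E = -13.6057 × 4² / 10² = -2.17691 eV
  n = 11:  E = -13.6057 × 4² / 11² = -1.79910 eV

Checking against the measurement of -2.7 eV (2 sig figs), only n = 9 agrees:
E_9 = -2.68755 eV, which rounds to -2.7 eV ✓

Therefore n = 9.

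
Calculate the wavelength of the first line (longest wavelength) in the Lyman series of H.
121.50 nm

The longest wavelength corresponds to the smallest energy transition in the series.
The Lyman series has all transitions ending at n_f = 1.

For H, the first line (α-line) is the jump from n = 2 to n = 1:
E_2 = -13.6057 / 2² = -3.40143 eV
E_1 = -13.6057 / 1² = -13.60570 eV
ΔE = E_2 - E_1 = 10.20427 eV

λ = hc/E = 1239.84 eV·nm / 10.20427 eV
λ = 121.50 nm

This is the α-line of the Lyman series in H.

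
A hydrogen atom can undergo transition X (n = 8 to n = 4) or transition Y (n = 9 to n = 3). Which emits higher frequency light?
9 → 3

Calculate the energy for each transition:

Transition 8 → 4:
ΔE₁ = |E_4 - E_8| = |-13.6057/4² - (-13.6057/8²)|
ΔE₁ = |-0.85035625000 - (-0.21258906250)| = 0.63776719 eV

Transition 9 → 3:
ΔE₂ = |E_3 - E_9| = |-13.6057/3² - (-13.6057/9²)|
ΔE₂ = |-1.51174444444 - (-0.16797160494)| = 1.34377284 eV

Since 1.34377284 eV > 0.63776719 eV, the transition 9 → 3 emits the more energetic photon.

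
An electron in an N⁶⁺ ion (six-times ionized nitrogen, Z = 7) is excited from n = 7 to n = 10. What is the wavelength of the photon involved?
178.67944 nm

First, find the transition energy using E_n = -13.6057 Z² / n² eV:
E_7 = -13.6057 × 7² / 7² = -13.605700000 eV
E_10 = -13.6057 × 7² / 10² = -6.666793000 eV

Photon energy: |ΔE| = |E_10 - E_7| = 6.938907000 eV

Convert to wavelength using E = hc/λ with hc = 1239.84 eV·nm:
λ = hc/E = 1239.84 eV·nm / 6.938907000 eV
λ = 178.67944 nm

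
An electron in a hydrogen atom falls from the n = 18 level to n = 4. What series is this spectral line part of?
Brackett series

The spectral series in hydrogen are named based on the final (lower) energy level:
- Lyman series: n_final = 1 (ultraviolet)
- Balmer series: n_final = 2 (visible/near-UV)
- Paschen series: n_final = 3 (infrared)
- Brackett series: n_final = 4 (infrared)
- Pfund series: n_final = 5 (far infrared)

Since this transition ends at n = 4, it belongs to the Brackett series.

For reference, this 18 → 4 line has photon energy
ΔE = 13.6057 eV × (1/4² - 1/18²) = 0.8083633488 eV,
corresponding to wavelength λ = hc/ΔE = 1239.84 eV·nm / 0.8083633488 eV = 1533.7657 nm in the infrared region.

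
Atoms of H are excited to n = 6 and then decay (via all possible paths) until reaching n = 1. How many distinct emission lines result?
15

The electron can occupy levels n = 1, 2, ..., 6 during de-excitation — that is m = 6 - 1 + 1 = 6 distinct levels.

The number of distinct spectral lines equals the number of ways to choose 2 of these m levels (each pair gives one possible emission transition):

Number of lines = m(m-1)/2 = 6×5/2 = 15

These correspond to all possible transitions between the 6 levels:
6 → 5, 6 → 4, 6 → 3, 6 → 2, 6 → 1, 5 → 4, 5 → 3, 5 → 2...

Each transition produces a photon with a unique energy (and thus wavelength). This count does not depend on Z.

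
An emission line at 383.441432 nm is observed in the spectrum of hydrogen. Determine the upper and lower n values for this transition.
n = 9 → n = 2

First, find the photon energy from the wavelength (hc = 1239.84 eV·nm):
E = hc/λ = 1239.84 eV·nm / 383.441432 nm = 3.2334534 eV

The energy levels of hydrogen satisfy E_n = -13.6057 / n² eV, so an emission n_i → n_f releases
ΔE = 13.6057 × (1/n_f² − 1/n_i²) eV.

Setting ΔE equal to the photon energy:
1/n_f² − 1/n_i² = 3.2334534 / 13.6057 = 0.23765432

Since 1/n_i² must be positive, we need 1/n_f² > 0.23765432, i.e. n_f ≤ 2. For each allowed n_f, solve n_i = (1/n_f² − 0.23765432)^(−1/2) and check whether it is a whole number:
  n_f = 1: 1/n_i² = 1.00000000 − 0.23765432 = 0.76234568 → n_i = 1.145  (not an integer) ✗
  n_f = 2: 1/n_i² = 0.25000000 − 0.23765432 = 0.01234568 → n_i = 9.000  → integer, n_i = 9 ✓

Only n_f = 2 gives an integer upper level, n_i = 9.

The transition is from n = 9 to n = 2 (emission).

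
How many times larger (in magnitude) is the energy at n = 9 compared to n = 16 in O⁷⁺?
3.160494

Using E_n = -13.6057 Z² / n² eV with Z = 8:

E_9 = -13.6057 × 8² / 9² = -870.7648 / 81 = -10.750182716049 eV
E_16 = -13.6057 × 8² / 16² = -870.7648 / 256 = -3.401425000000 eV

The ratio is:
E_9/E_16 = (-10.750182716049) / (-3.401425000000)
E_9/E_16 = (-870.7648/81) / (-870.7648/256)
E_9/E_16 = 256/81
E_9/E_16 = 3.160494
(Note: the Z² factors cancel in the ratio.)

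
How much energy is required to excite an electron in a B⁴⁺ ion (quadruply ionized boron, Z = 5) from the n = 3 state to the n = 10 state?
34.392186 eV

The energy levels of a hydrogen-like atom are E_n = -13.6057 Z² eV / n².

Energy at n = 3: E_3 = -13.6057 × 5² / 3² = -37.793611111 eV
Energy at n = 10: E_10 = -13.6057 × 5² / 10² = -3.401425000 eV

The excitation energy is the difference:
ΔE = E_10 - E_3
ΔE = -3.401425000 - (-37.793611111)
ΔE = 34.392186 eV

Since this is positive, energy must be absorbed (photon absorption).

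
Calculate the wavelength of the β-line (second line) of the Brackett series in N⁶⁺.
53.560073 nm

The lines of a series are numbered from the longest wavelength (smallest ΔE) outward; the second line is the transition from n = n_f + 2 to n_f.
The Brackett series has all transitions ending at n_f = 4.

For N⁶⁺ (Z = 7), the second line (β-line) is the jump from n = 6 to n = 4:
E_6 = -13.6057 × 7² / 6² = -18.51886944 eV
E_4 = -13.6057 × 7² / 4² = -41.66745625 eV
ΔE = E_6 - E_4 = 23.14858681 eV

λ = hc/E = 1239.84 eV·nm / 23.14858681 eV
λ = 53.560073 nm

This is the β-line of the Brackett series in N⁶⁺.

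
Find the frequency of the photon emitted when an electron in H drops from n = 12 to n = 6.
6.85e+13 Hz

First, find the transition energy:
E_12 = -13.6057 / 12² = -0.0944840 eV
E_6 = -13.6057 / 6² = -0.3779361 eV
|ΔE| = |E_6 - E_12| = 0.2834521 eV

Convert to Joules: E = 0.2834521 eV × (1.602177 × 10⁻¹⁹ J/eV) = 4.5414e-20 J

Using E = hf:
f = E/h = 4.5414e-20 J / (6.62607 × 10⁻³⁴ J·s)
f = 6.85e+13 Hz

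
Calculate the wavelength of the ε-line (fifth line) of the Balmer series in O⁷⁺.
6.201665 nm

The lines of a series are numbered from the longest wavelength (smallest ΔE) outward; the fifth line is the transition from n = n_f + 5 to n_f.
The Balmer series has all transitions ending at n_f = 2.

For O⁷⁺ (Z = 8), the fifth line (ε-line) is the jump from n = 7 to n = 2:
E_7 = -13.6057 × 8² / 7² = -17.77071020 eV
E_2 = -13.6057 × 8² / 2² = -217.69120000 eV
ΔE = E_7 - E_2 = 199.92048980 eV

λ = hc/E = 1239.84 eV·nm / 199.92048980 eV
λ = 6.201665 nm

This is the ε-line of the Balmer series in O⁷⁺.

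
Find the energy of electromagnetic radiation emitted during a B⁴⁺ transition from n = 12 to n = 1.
337.780399 eV

The energy levels are E_n = -13.6057 Z² eV / n².

Energy at n = 12: E_12 = -13.6057 × 5² / 12² = -2.362100694 eV
Energy at n = 1: E_1 = -13.6057 × 5² / 1² = -340.142500000 eV

For emission (electron falling to lower state), the photon energy is:
E_photon = E_12 - E_1 = |-2.362100694 - (-340.142500000)|
E_photon = 337.780399 eV

This energy is carried away by the emitted photon.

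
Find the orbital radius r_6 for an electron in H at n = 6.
1.9050 nm (or 19.0504 Å)

The Bohr radius formula is:
r_n = n² a₀ / Z

where a₀ = 0.0529177 nm is the Bohr radius.

For H (Z = 1) at n = 6:
r_6 = 6² × 0.0529177 nm / 1
r_6 = 36 × 0.0529177 nm / 1
r_6 = 1.90504 nm / 1
r_6 = 1.9050 nm

The electron orbits at approximately 1.9050 nm from the nucleus.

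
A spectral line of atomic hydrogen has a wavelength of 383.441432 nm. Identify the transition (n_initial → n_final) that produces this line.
n = 9 → n = 2

First, find the photon energy from the wavelength (hc = 1239.84 eV·nm):
E = hc/λ = 1239.84 eV·nm / 383.441432 nm = 3.2334534 eV

The energy levels of hydrogen satisfy E_n = -13.6057 / n² eV, so an emission n_i → n_f releases
ΔE = 13.6057 × (1/n_f² − 1/n_i²) eV.

Setting ΔE equal to the photon energy:
1/n_f² − 1/n_i² = 3.2334534 / 13.6057 = 0.23765432

Since 1/n_i² must be positive, we need 1/n_f² > 0.23765432, i.e. n_f ≤ 2. For each allowed n_f, solve n_i = (1/n_f² − 0.23765432)^(−1/2) and check whether it is a whole number:
  n_f = 1: 1/n_i² = 1.00000000 − 0.23765432 = 0.76234568 → n_i = 1.145  (not an integer) ✗
  n_f = 2: 1/n_i² = 0.25000000 − 0.23765432 = 0.01234568 → n_i = 9.000  → integer, n_i = 9 ✓

Only n_f = 2 gives an integer upper level, n_i = 9.

The transition is from n = 9 to n = 2 (emission).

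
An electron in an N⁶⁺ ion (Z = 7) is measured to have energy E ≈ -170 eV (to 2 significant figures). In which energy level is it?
n = 2

The exact energy levels follow E_n = -13.6057 Z² / n² eV with Z = 7.

The measured value (-170 eV) is reported to only 2 significant figures, so we must test candidate n values and see which one matches to that precision.

Candidate energies:
  n = 1:  E = -13.6057 × 7² / 1² = -666.67930 eV
  n = 2:  E = -13.6057 × 7² / 2² = -166.66983 eV  ← matches
  n = 3:  E = -13.6057 × 7² / 3² = -74.07548 eV
  n = 4:  E = -13.6057 × 7² / 4² = -41.66746 eV

Checking against the measurement of -170 eV (2 sig figs), only n = 2 agrees:
E_2 = -166.66983 eV, which rounds to -170 eV ✓

Therefore n = 2.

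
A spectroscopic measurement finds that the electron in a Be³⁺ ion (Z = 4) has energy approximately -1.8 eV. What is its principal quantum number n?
n = 11

The exact energy levels follow E_n = -13.6057 Z² / n² eV with Z = 4.

The measured value (-1.8 eV) is reported to only 2 significant figures, so we must test candidate n values and see which one matches to that precision.

Candidate energies:
  n = 9:  E = -13.6057 × 4² / 9² = -2.687546 eV
  n = 10:  E = -13.6057 × 4² / 10² = -2.176912 eV
  n = 11:  E = -13.6057 × 4² / 11² = -1.799101 eV  ← matches
  n = 12:  E = -13.6057 × 4² / 12² = -1.511744 eV
  n = 13:  E = -13.6057 × 4² / 13² = -1.288114 eV

Checking against the measurement of -1.8 eV (2 sig figs), only n = 11 agrees:
E_11 = -1.799101 eV, which rounds to -1.8 eV ✓

Therefore n = 11.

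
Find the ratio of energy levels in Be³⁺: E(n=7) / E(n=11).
2.47

Using E_n = -13.6057 Z² / n² eV with Z = 4:

E_7 = -13.6057 × 4² / 7² = -217.6912 / 49 = -4.44267755 eV
E_11 = -13.6057 × 4² / 11² = -217.6912 / 121 = -1.79910083 eV

The ratio is:
E_7/E_11 = (-4.44267755) / (-1.79910083)
E_7/E_11 = (-217.6912/49) / (-217.6912/121)
E_7/E_11 = 121/49
E_7/E_11 = 2.47
(Note: the Z² factors cancel in the ratio.)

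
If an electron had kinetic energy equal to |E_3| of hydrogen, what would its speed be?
7.292e+05 m/s (or 0.243% of c)

The binding energy at n = 3 for hydrogen is:
E_3 = -13.6057/3² = -1.511744 eV
|E_3| = 1.511744 eV

Convert to Joules:
KE = 1.511744 eV × (1.602177 × 10⁻¹⁹ J/eV) = 2.42208e-19 J

Using KE = ½mv²:
v = √(2·KE/m_e)
v = √(2 × 2.42208e-19 J / 9.10938 × 10⁻³¹ kg)
v = 7.292e+05 m/s

This is approximately 0.243% the speed of light.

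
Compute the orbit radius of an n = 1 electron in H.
0.052918 nm (or 0.529177 Å)

The Bohr radius formula is:
r_n = n² a₀ / Z

where a₀ = 0.052917721 nm is the Bohr radius.

For H (Z = 1) at n = 1:
r_1 = 1² × 0.052917721 nm / 1
r_1 = 1 × 0.052917721 nm / 1
r_1 = 0.0529177 nm / 1
r_1 = 0.052918 nm

The electron orbits at approximately 0.052918 nm from the nucleus.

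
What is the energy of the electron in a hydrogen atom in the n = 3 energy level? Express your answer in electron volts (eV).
-1.5117 eV

The energy levels of a hydrogen-like atom are given by:
E_n = -13.6057 eV / n²

For n = 3:
E_3 = -13.6057 eV / 3²
E_3 = -13.6057 eV / 9
E_3 = -1.5117 eV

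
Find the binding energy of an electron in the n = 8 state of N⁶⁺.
10.416864 eV

The ionization energy is the energy needed to remove the electron completely (n → ∞).

For a hydrogen-like ion with Z = 7, E_n = -13.6057 Z² / n² eV.

At n = 8: E_8 = -13.6057 × 7² / 8² = -10.416864063 eV
At n = ∞: E_∞ = 0 eV

Ionization energy = E_∞ - E_8 = 0 - (-10.416864063) = 10.416864063 eV
Ionization energy ≈ 10.416864 eV

This is also called the binding energy of the electron in state n = 8.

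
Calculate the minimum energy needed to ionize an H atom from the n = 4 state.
0.850 eV

The ionization energy is the energy needed to remove the electron completely (n → ∞).

For hydrogen, E_n = -13.6057 eV / n².

At n = 4: E_4 = -13.6057 / 4² = -0.850356 eV
At n = ∞: E_∞ = 0 eV

Ionization energy = E_∞ - E_4 = 0 - (-0.850356) = 0.850356 eV
Ionization energy ≈ 0.850 eV

This is also called the binding energy of the electron in state n = 4.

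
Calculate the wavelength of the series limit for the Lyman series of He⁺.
22.782 nm

The series limit corresponds to the transition from n = ∞ to n = 1.
This is the highest energy (shortest wavelength) transition in the Lyman series.

E_∞ = 0 eV
E_1 = -13.6057 × 2² / 1² = -54.42280 eV

Energy at series limit:
ΔE = E_∞ - E_1 = 0 - (-54.42280) = 54.42280 eV
λ = hc/E = 1239.84 eV·nm / 54.42280 eV = 22.782 nm

This energy equals the ionization energy from the n = 1 state of He⁺.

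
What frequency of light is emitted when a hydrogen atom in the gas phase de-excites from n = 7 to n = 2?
7.553e+14 Hz

First, find the transition energy:
E_7 = -13.6057 / 7² = -0.277667 eV
E_2 = -13.6057 / 2² = -3.401425 eV
|ΔE| = |E_2 - E_7| = 3.123758 eV

Convert to Joules: E = 3.123758 eV × (1.602177 × 10⁻¹⁹ J/eV) = 5.00481e-19 J

Using E = hf:
f = E/h = 5.00481e-19 J / (6.62607 × 10⁻³⁴ J·s)
f = 7.553e+14 Hz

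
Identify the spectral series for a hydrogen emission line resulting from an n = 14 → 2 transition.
Balmer series

The spectral series in hydrogen are named based on the final (lower) energy level:
- Lyman series: n_final = 1 (ultraviolet)
- Balmer series: n_final = 2 (visible/near-UV)
- Paschen series: n_final = 3 (infrared)
- Brackett series: n_final = 4 (infrared)
- Pfund series: n_final = 5 (far infrared)

Since this transition ends at n = 2, it belongs to the Balmer series.

For reference, this 14 → 2 line has photon energy
ΔE = 13.6057 eV × (1/2² - 1/14²) = 3.3320081633 eV,
corresponding to wavelength λ = hc/ΔE = 1239.84 eV·nm / 3.3320081633 eV = 372.099929 nm in the visible/near-UV region.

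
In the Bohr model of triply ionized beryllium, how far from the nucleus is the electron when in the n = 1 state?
0.0132 nm (or 0.1323 Å)

The Bohr radius formula is:
r_n = n² a₀ / Z

where a₀ = 0.0529177 nm is the Bohr radius.

For Be³⁺ (Z = 4) at n = 1:
r_1 = 1² × 0.0529177 nm / 4
r_1 = 1 × 0.0529177 nm / 4
r_1 = 0.05292 nm / 4
r_1 = 0.0132 nm

The electron orbits at approximately 0.0132 nm from the nucleus.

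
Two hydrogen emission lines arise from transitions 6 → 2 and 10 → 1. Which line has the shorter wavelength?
10 → 1

Calculate the energy for each transition:

Transition 6 → 2:
ΔE₁ = |E_2 - E_6| = |-13.6057/2² - (-13.6057/6²)|
ΔE₁ = |-3.4014250000 - (-0.3779361111)| = 3.0234889 eV

Transition 10 → 1:
ΔE₂ = |E_1 - E_10| = |-13.6057/1² - (-13.6057/10²)|
ΔE₂ = |-13.6057000000 - (-0.1360570000)| = 13.4696430 eV

Since 13.4696430 eV > 3.0234889 eV, the transition 10 → 1 emits the more energetic photon.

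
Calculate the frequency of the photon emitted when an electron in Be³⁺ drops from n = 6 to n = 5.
6.4335e+14 Hz

First, find the transition energy:
E_6 = -13.6057 × 4² / 6² = -6.0469778 eV
E_5 = -13.6057 × 4² / 5² = -8.7076480 eV
|ΔE| = |E_5 - E_6| = 2.6606702 eV

Convert to Joules: E = 2.6606702 eV × (1.602177 × 10⁻¹⁹ J/eV) = 4.262865e-19 J

Using E = hf:
f = E/h = 4.262865e-19 J / (6.62607 × 10⁻³⁴ J·s)
f = 6.4335e+14 Hz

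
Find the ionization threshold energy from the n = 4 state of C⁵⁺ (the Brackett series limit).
30.61283 eV

The series limit corresponds to the transition from n = ∞ to n = 4.
This is the highest energy (shortest wavelength) transition in the Brackett series.

E_∞ = 0 eV
E_4 = -13.6057 × 6² / 4² = -30.61283 eV

Energy at series limit:
ΔE = E_∞ - E_4 = 0 - (-30.61283) = 30.61283 eV

This energy equals the ionization energy from the n = 4 state of C⁵⁺.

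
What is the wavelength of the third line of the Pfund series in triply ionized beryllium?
233.658 nm

The lines of a series are numbered from the longest wavelength (smallest ΔE) outward; the third line is the transition from n = n_f + 3 to n_f.
The Pfund series has all transitions ending at n_f = 5.

For Be³⁺ (Z = 4), the third line (γ-line) is the jump from n = 8 to n = 5:
E_8 = -13.6057 × 4² / 8² = -3.4014250 eV
E_5 = -13.6057 × 4² / 5² = -8.7076480 eV
ΔE = E_8 - E_5 = 5.3062230 eV

λ = hc/E = 1239.84 eV·nm / 5.3062230 eV
λ = 233.658 nm

This is the γ-line of the Pfund series in Be³⁺.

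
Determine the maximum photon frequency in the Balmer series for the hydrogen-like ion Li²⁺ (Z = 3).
7.402e+15 Hz

The series limit corresponds to the transition from n = ∞ to n = 2.
This is the highest energy (shortest wavelength) transition in the Balmer series.

E_∞ = 0 eV
E_2 = -13.6057 × 3² / 2² = -30.61283 eV

Energy at series limit:
ΔE = E_∞ - E_2 = 0 - (-30.61283) = 30.61283 eV
E = 30.61283 eV × (1.602177 × 10⁻¹⁹ J/eV) = 4.90472e-18 J
f = E/h = 4.90472e-18 J / (6.62607 × 10⁻³⁴ J·s) = 7.402e+15 Hz

This energy equals the ionization energy from the n = 2 state of Li²⁺.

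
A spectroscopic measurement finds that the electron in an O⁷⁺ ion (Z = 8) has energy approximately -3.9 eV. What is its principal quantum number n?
n = 15

The exact energy levels follow E_n = -13.6057 Z² / n² eV with Z = 8.

The measured value (-3.9 eV) is reported to only 2 significant figures, so we must test candidate n values and see which one matches to that precision.

Candidate energies:
  n = 13:  E = -13.6057 × 8² / 13² = -5.152454 eV
  n = 14:  E = -13.6057 × 8² / 14² = -4.442678 eV
  n = 15:  E = -13.6057 × 8² / 15² = -3.870066 eV  ← matches
  n = 16:  E = -13.6057 × 8² / 16² = -3.401425 eV
  n = 17:  E = -13.6057 × 8² / 17² = -3.013027 eV

Checking against the measurement of -3.9 eV (2 sig figs), only n = 15 agrees:
E_15 = -3.870066 eV, which rounds to -3.9 eV ✓

Therefore n = 15.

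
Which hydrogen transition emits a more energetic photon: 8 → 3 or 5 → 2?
5 → 2

Calculate the energy for each transition:

Transition 8 → 3:
ΔE₁ = |E_3 - E_8| = |-13.6057/3² - (-13.6057/8²)|
ΔE₁ = |-1.511744444444 - (-0.212589062500)| = 1.299155382 eV

Transition 5 → 2:
ΔE₂ = |E_2 - E_5| = |-13.6057/2² - (-13.6057/5²)|
ΔE₂ = |-3.401425000000 - (-0.544228000000)| = 2.857197000 eV

Since 2.857197000 eV > 1.299155382 eV, the transition 5 → 2 emits the more energetic photon.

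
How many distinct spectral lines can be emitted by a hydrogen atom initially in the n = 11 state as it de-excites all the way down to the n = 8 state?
6

The electron can occupy levels n = 8, 9, ..., 11 during de-excitation — that is m = 11 - 8 + 1 = 4 distinct levels.

The number of distinct spectral lines equals the number of ways to choose 2 of these m levels (each pair gives one possible emission transition):

Number of lines = m(m-1)/2 = 4×3/2 = 6

These correspond to all possible transitions between the 4 levels:
11 → 10, 11 → 9, 11 → 8, 10 → 9, 10 → 8, 9 → 8

Each transition produces a photon with a unique energy (and thus wavelength). This count does not depend on Z.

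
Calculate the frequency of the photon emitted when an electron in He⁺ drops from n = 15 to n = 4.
7.63975e+14 Hz

First, find the transition energy:
E_15 = -13.6057 × 2² / 15² = -0.24187911 eV
E_4 = -13.6057 × 2² / 4² = -3.40142500 eV
|ΔE| = |E_4 - E_15| = 3.15954589 eV

Convert to Joules: E = 3.15954589 eV × (1.602177 × 10⁻¹⁹ J/eV) = 5.0621518e-19 J

Using E = hf:
f = E/h = 5.0621518e-19 J / (6.62607 × 10⁻³⁴ J·s)
f = 7.63975e+14 Hz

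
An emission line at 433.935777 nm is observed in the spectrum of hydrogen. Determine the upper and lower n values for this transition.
n = 5 → n = 2

First, find the photon energy from the wavelength (hc = 1239.84 eV·nm):
E = hc/λ = 1239.84 eV·nm / 433.935777 nm = 2.8571970 eV

The energy levels of hydrogen satisfy E_n = -13.6057 / n² eV, so an emission n_i → n_f releases
ΔE = 13.6057 × (1/n_f² − 1/n_i²) eV.

Setting ΔE equal to the photon energy:
1/n_f² − 1/n_i² = 2.8571970 / 13.6057 = 0.21000000

Since 1/n_i² must be positive, we need 1/n_f² > 0.21000000, i.e. n_f ≤ 2. For each allowed n_f, solve n_i = (1/n_f² − 0.21000000)^(−1/2) and check whether it is a whole number:
  n_f = 1: 1/n_i² = 1.00000000 − 0.21000000 = 0.79000000 → n_i = 1.125  (not an integer) ✗
  n_f = 2: 1/n_i² = 0.25000000 − 0.21000000 = 0.04000000 → n_i = 5.000  → integer, n_i = 5 ✓

Only n_f = 2 gives an integer upper level, n_i = 5.

The transition is from n = 5 to n = 2 (emission).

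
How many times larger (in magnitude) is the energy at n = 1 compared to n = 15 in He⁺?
225.0000

Using E_n = -13.6057 Z² / n² eV with Z = 2:

E_1 = -13.6057 × 2² / 1² = -54.4228 / 1 = -54.4228000000 eV
E_15 = -13.6057 × 2² / 15² = -54.4228 / 225 = -0.2418791111 eV

The ratio is:
E_1/E_15 = (-54.4228000000) / (-0.2418791111)
E_1/E_15 = (-54.4228/1) / (-54.4228/225)
E_1/E_15 = 225/1
E_1/E_15 = 225.0000
(Note: the Z² factors cancel in the ratio.)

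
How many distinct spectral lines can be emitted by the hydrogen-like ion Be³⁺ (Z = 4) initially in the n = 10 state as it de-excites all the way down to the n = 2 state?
36

The electron can occupy levels n = 2, 3, ..., 10 during de-excitation — that is m = 10 - 2 + 1 = 9 distinct levels.

The number of distinct spectral lines equals the number of ways to choose 2 of these m levels (each pair gives one possible emission transition):

Number of lines = m(m-1)/2 = 9×8/2 = 36

These correspond to all possible transitions between the 9 levels:
10 → 9, 10 → 8, 10 → 7, 10 → 6, 10 → 5, 10 → 4, 10 → 3, 10 → 2...

Each transition produces a photon with a unique energy (and thus wavelength). This count does not depend on Z.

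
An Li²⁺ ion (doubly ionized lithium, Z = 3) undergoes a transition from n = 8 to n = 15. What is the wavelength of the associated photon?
905.605 nm

First, find the transition energy using E_n = -13.6057 Z² / n² eV:
E_8 = -13.6057 × 3² / 8² = -1.9133016 eV
E_15 = -13.6057 × 3² / 15² = -0.5442280 eV

Photon energy: |ΔE| = |E_15 - E_8| = 1.3690736 eV

Convert to wavelength using E = hc/λ with hc = 1239.84 eV·nm:
λ = hc/E = 1239.84 eV·nm / 1.3690736 eV
λ = 905.605 nm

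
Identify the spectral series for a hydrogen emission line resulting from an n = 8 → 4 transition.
Brackett series

The spectral series in hydrogen are named based on the final (lower) energy level:
- Lyman series: n_final = 1 (ultraviolet)
- Balmer series: n_final = 2 (visible/near-UV)
- Paschen series: n_final = 3 (infrared)
- Brackett series: n_final = 4 (infrared)
- Pfund series: n_final = 5 (far infrared)

Since this transition ends at n = 4, it belongs to the Brackett series.

For reference, this 8 → 4 line has photon energy
ΔE = 13.6057 eV × (1/4² - 1/8²) = 0.63776718750 eV,
corresponding to wavelength λ = hc/ΔE = 1239.84 eV·nm / 0.63776718750 eV = 1944.03228 nm in the infrared region.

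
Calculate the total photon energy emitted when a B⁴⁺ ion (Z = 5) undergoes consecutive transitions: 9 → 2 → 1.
335.94321 eV

The energy levels of B⁴⁺ are E_n = -13.6057 × 5² / n² eV.

First transition (9 → 2):
ΔE₁ = |E_2 - E_9|
ΔE₁ = |-85.03562500000 - (-4.19929012346)| = 80.83633488 eV

Second transition (2 → 1):
ΔE₂ = |E_1 - E_2|
ΔE₂ = |-340.14250000000 - (-85.03562500000)| = 255.10687500 eV

Total energy released:
E_total = ΔE₁ + ΔE₂ = 80.83633488 + 255.10687500 = 335.94321 eV

Note: This equals the direct transition 9 → 1: 335.94321 eV ✓
Energy is conserved regardless of the path taken.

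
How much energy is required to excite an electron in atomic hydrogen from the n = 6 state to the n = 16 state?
0.3248 eV

The energy levels of a hydrogen-like atom are E_n = -13.6057 eV / n².

Energy at n = 6: E_6 = -13.6057 / 6² = -0.3779361 eV
Energy at n = 16: E_16 = -13.6057 / 16² = -0.0531473 eV

The excitation energy is the difference:
ΔE = E_16 - E_6
ΔE = -0.0531473 - (-0.3779361)
ΔE = 0.3248 eV

Since this is positive, energy must be absorbed (photon absorption).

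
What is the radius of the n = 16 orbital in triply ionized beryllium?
3.3867 nm (or 33.8673 Å)

The Bohr radius formula is:
r_n = n² a₀ / Z

where a₀ = 0.0529177 nm is the Bohr radius.

For Be³⁺ (Z = 4) at n = 16:
r_16 = 16² × 0.0529177 nm / 4
r_16 = 256 × 0.0529177 nm / 4
r_16 = 13.54693 nm / 4
r_16 = 3.3867 nm

The electron orbits at approximately 3.3867 nm from the nucleus.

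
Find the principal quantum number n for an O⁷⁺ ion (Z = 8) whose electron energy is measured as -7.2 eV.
n = 11

The exact energy levels follow E_n = -13.6057 Z² / n² eV with Z = 8.

The measured value (-7.2 eV) is reported to only 2 significant figures, so we must test candidate n values and see which one matches to that precision.

Candidate energies:
  n = 9:  E = -13.6057 × 8² / 9² = -10.750183 eV
  n = 10:  E = -13.6057 × 8² / 10² = -8.707648 eV
  n = 11:  E = -13.6057 × 8² / 11² = -7.196403 eV  ← matches
  n = 12:  E = -13.6057 × 8² / 12² = -6.046978 eV
  n = 13:  E = -13.6057 × 8² / 13² = -5.152454 eV

Checking against the measurement of -7.2 eV (2 sig figs), only n = 11 agrees:
E_11 = -7.196403 eV, which rounds to -7.2 eV ✓

Therefore n = 11.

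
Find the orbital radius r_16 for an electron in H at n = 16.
13.5469 nm (or 135.4693 Å)

The Bohr radius formula is:
r_n = n² a₀ / Z

where a₀ = 0.0529177 nm is the Bohr radius.

For H (Z = 1) at n = 16:
r_16 = 16² × 0.0529177 nm / 1
r_16 = 256 × 0.0529177 nm / 1
r_16 = 13.54693 nm / 1
r_16 = 13.5469 nm

The electron orbits at approximately 13.5469 nm from the nucleus.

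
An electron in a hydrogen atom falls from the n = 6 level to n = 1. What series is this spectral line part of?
Lyman series

The spectral series in hydrogen are named based on the final (lower) energy level:
- Lyman series: n_final = 1 (ultraviolet)
- Balmer series: n_final = 2 (visible/near-UV)
- Paschen series: n_final = 3 (infrared)
- Brackett series: n_final = 4 (infrared)
- Pfund series: n_final = 5 (far infrared)

Since this transition ends at n = 1, it belongs to the Lyman series.

For reference, this 6 → 1 line has photon energy
ΔE = 13.6057 eV × (1/1² - 1/6²) = 13.227764 eV,
corresponding to wavelength λ = hc/ΔE = 1239.84 eV·nm / 13.227764 eV = 93.7301 nm in the ultraviolet region.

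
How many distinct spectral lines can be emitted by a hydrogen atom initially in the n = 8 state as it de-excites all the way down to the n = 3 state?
15

The electron can occupy levels n = 3, 4, ..., 8 during de-excitation — that is m = 8 - 3 + 1 = 6 distinct levels.

The number of distinct spectral lines equals the number of ways to choose 2 of these m levels (each pair gives one possible emission transition):

Number of lines = m(m-1)/2 = 6×5/2 = 15

These correspond to all possible transitions between the 6 levels:
8 → 7, 8 → 6, 8 → 5, 8 → 4, 8 → 3, 7 → 6, 7 → 5, 7 → 4...

Each transition produces a photon with a unique energy (and thus wavelength). This count does not depend on Z.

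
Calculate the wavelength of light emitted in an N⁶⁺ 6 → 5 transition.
152.16 nm

First, find the transition energy using E_n = -13.6057 Z² / n² eV:
E_6 = -13.6057 × 7² / 6² = -18.518869 eV
E_5 = -13.6057 × 7² / 5² = -26.667172 eV

Photon energy: |ΔE| = |E_5 - E_6| = 8.148303 eV

Convert to wavelength using E = hc/λ with hc = 1239.84 eV·nm:
λ = hc/E = 1239.84 eV·nm / 8.148303 eV
λ = 152.16 nm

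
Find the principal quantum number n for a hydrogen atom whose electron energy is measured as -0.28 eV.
n = 7

The exact energy levels follow E_n = -13.6057 eV / n².

The measured value (-0.28 eV) is reported to only 2 significant figures, so we must test candidate n values and see which one matches to that precision.

Candidate energies:
  n = 5:  E = -13.6057/5² = -0.54423 eV
  n = 6:  E = -13.6057/6² = -0.37794 eV
  n = 7:  E = -13.6057/7² = -0.27767 eV  ← matches
  n = 8:  E = -13.6057/8² = -0.21259 eV
  n = 9:  E = -13.6057/9² = -0.16797 eV

Checking against the measurement of -0.28 eV (2 sig figs), only n = 7 agrees:
E_7 = -0.27767 eV, which rounds to -0.28 eV ✓

Therefore n = 7.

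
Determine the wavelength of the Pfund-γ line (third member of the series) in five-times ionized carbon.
103.84788 nm

The lines of a series are numbered from the longest wavelength (smallest ΔE) outward; the third line is the transition from n = n_f + 3 to n_f.
The Pfund series has all transitions ending at n_f = 5.

For C⁵⁺ (Z = 6), the third line (γ-line) is the jump from n = 8 to n = 5:
E_8 = -13.6057 × 6² / 8² = -7.65320625 eV
E_5 = -13.6057 × 6² / 5² = -19.59220800 eV
ΔE = E_8 - E_5 = 11.93900175 eV

λ = hc/E = 1239.84 eV·nm / 11.93900175 eV
λ = 103.84788 nm

This is the γ-line of the Pfund series in C⁵⁺.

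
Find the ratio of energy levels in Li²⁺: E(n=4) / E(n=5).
1.5625

Using E_n = -13.6057 Z² / n² eV with Z = 3:

E_4 = -13.6057 × 3² / 4² = -122.4513 / 16 = -7.6532062500 eV
E_5 = -13.6057 × 3² / 5² = -122.4513 / 25 = -4.8980520000 eV

The ratio is:
E_4/E_5 = (-7.6532062500) / (-4.8980520000)
E_4/E_5 = (-122.4513/16) / (-122.4513/25)
E_4/E_5 = 25/16
E_4/E_5 = 1.5625
(Note: the Z² factors cancel in the ratio.)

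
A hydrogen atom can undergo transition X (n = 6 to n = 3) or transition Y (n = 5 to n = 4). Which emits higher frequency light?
6 → 3

Calculate the energy for each transition:

Transition 6 → 3:
ΔE₁ = |E_3 - E_6| = |-13.6057/3² - (-13.6057/6²)|
ΔE₁ = |-1.511744444444 - (-0.377936111111)| = 1.133808333 eV

Transition 5 → 4:
ΔE₂ = |E_4 - E_5| = |-13.6057/4² - (-13.6057/5²)|
ΔE₂ = |-0.850356250000 - (-0.544228000000)| = 0.306128250 eV

Since 1.133808333 eV > 0.306128250 eV, the transition 6 → 3 emits the more energetic photon.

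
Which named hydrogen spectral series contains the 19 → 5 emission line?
Pfund series

The spectral series in hydrogen are named based on the final (lower) energy level:
- Lyman series: n_final = 1 (ultraviolet)
- Balmer series: n_final = 2 (visible/near-UV)
- Paschen series: n_final = 3 (infrared)
- Brackett series: n_final = 4 (infrared)
- Pfund series: n_final = 5 (far infrared)

Since this transition ends at n = 5, it belongs to the Pfund series.

For reference, this 19 → 5 line has photon energy
ΔE = 13.6057 eV × (1/5² - 1/19²) = 0.506539080 eV,
corresponding to wavelength λ = hc/ΔE = 1239.84 eV·nm / 0.506539080 eV = 2447.669 nm in the far infrared region.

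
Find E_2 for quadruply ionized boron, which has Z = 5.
-85.036 eV

For hydrogen-like ions, the energy levels scale with Z²:
E_n = -13.6057 Z² / n² eV

For B⁴⁺ (Z = 5) at n = 2:
E_2 = -13.6057 × 5² / 2²
E_2 = -13.6057 × 25 / 4
E_2 = -340.1425 / 4
E_2 = -85.036 eV

The energy is 25 times more negative than hydrogen at the same n due to the stronger nuclear charge.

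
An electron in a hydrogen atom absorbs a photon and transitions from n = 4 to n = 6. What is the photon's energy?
0.472420 eV

The energy levels of a hydrogen-like atom are E_n = -13.6057 eV / n².

Energy at n = 4: E_4 = -13.6057 / 4² = -0.850356250 eV
Energy at n = 6: E_6 = -13.6057 / 6² = -0.377936111 eV

The excitation energy is the difference:
ΔE = E_6 - E_4
ΔE = -0.377936111 - (-0.850356250)
ΔE = 0.472420 eV

Since this is positive, energy must be absorbed (photon absorption).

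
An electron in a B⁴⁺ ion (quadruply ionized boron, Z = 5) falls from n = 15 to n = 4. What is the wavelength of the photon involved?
62.79 nm

First, find the transition energy using E_n = -13.6057 Z² / n² eV:
E_15 = -13.6057 × 5² / 15² = -1.5117 eV
E_4 = -13.6057 × 5² / 4² = -21.2589 eV

Photon energy: |ΔE| = |E_4 - E_15| = 19.7472 eV

Convert to wavelength using E = hc/λ with hc = 1239.84 eV·nm:
λ = hc/E = 1239.84 eV·nm / 19.7472 eV
λ = 62.79 nm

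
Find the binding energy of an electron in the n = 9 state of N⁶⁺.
8.2306 eV

The ionization energy is the energy needed to remove the electron completely (n → ∞).

For a hydrogen-like ion with Z = 7, E_n = -13.6057 Z² / n² eV.

At n = 9: E_9 = -13.6057 × 7² / 9² = -8.2306086 eV
At n = ∞: E_∞ = 0 eV

Ionization energy = E_∞ - E_9 = 0 - (-8.2306086) = 8.2306086 eV
Ionization energy ≈ 8.2306 eV

This is also called the binding energy of the electron in state n = 9.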